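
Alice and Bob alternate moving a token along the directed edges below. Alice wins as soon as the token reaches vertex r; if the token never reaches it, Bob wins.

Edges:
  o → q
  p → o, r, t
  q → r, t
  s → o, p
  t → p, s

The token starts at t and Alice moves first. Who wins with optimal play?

Track states (vertex, player-to-move).
A0 = {(r,Alice), (r,Bob)}
A1: add {(p,Alice), (q,Alice)}.
A2: add {(o,Bob)}.
A3: add {(s,Alice)}.
A4: add {(t,Bob)}.
A5 = A4; e.g. (o,Alice) stays out. (t,Alice) never enters ⇒ Bob avoids the target.

Bob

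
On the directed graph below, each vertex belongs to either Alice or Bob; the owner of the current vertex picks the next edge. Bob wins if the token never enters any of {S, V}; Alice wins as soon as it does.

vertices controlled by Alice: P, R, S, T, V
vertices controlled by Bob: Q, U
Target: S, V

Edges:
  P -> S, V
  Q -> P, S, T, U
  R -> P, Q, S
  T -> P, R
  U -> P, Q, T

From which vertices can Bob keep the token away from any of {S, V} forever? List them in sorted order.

Q, U

A0 = {S, V}
A1: add {P, R} — P (Alice) has P→S; R (Alice) has R→S.
A2: add {T} — T (Alice) has T→P.
A3 = A2; e.g. Q (Bob) can still go to U. Fixed point.
Alice's attractor = {P, R, S, T, V}; Bob avoids the target exactly from the complement.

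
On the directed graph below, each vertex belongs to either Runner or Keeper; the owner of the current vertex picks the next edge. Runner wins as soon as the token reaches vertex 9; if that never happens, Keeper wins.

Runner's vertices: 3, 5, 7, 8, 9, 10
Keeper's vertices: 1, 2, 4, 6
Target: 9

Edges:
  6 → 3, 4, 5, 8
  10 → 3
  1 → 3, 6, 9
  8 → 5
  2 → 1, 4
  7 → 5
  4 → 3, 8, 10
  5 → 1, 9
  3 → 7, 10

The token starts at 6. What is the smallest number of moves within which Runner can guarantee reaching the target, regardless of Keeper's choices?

A0 = {9}
A1: add {5} — 5 (Runner) has 5→9.
A2: add {7, 8} — 7 (Runner) has 7→5; 8 (Runner) has 8→5.
A3: add {3} — 3 (Runner) has 3→7.
A4: add {10} — 10 (Runner) has 10→3.
A5: add {4} — 4 (Keeper): all of {3, 8, 10} already in.
A6: add {6} — 6 (Keeper): all of {3, 4, 5, 8} already in.
6 enters the attractor at level 6, so Runner can force the target in 6 moves from there.

6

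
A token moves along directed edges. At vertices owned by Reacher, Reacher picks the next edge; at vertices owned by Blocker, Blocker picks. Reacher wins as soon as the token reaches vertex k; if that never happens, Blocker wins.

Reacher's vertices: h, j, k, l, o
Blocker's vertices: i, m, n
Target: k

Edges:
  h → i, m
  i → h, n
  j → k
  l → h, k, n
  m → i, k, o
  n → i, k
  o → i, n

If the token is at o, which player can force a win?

Blocker

A0 = {k}
A1: add {j, l} — j (Reacher) has j→k; l (Reacher) has l→k.
A2 = A1; e.g. h (Reacher) has no edge into A1. Fixed point.
o never enters the attractor, so Blocker can avoid the target forever.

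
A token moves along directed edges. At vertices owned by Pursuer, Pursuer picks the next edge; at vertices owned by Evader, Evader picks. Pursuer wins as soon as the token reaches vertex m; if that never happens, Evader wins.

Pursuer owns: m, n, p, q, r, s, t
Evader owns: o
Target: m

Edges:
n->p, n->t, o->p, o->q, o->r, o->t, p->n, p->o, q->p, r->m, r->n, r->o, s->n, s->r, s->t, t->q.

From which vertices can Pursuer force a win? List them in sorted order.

m, r, s

A0 = {m}
A1: add {r} — r (Pursuer) has r→m.
A2: add {s} — s (Pursuer) has s→r.
A3 = A2; e.g. n (Pursuer) has no edge into A2. Fixed point.
Pursuer's winning region = {m, r, s}.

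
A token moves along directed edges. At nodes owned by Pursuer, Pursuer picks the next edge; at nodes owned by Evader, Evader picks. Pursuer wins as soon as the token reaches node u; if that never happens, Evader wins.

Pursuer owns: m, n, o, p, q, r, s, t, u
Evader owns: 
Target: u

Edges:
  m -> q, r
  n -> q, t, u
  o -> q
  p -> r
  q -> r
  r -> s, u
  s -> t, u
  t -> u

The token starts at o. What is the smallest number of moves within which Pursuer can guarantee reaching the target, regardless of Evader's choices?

A0 = {u}
A1: add {n, r, s, t} — n (Pursuer) has n→u; r (Pursuer) has r→u; s (Pursuer) has s→u; t (Pursuer) has t→u.
A2: add {m, p, q} — m (Pursuer) has m→r; p (Pursuer) has p→r; q (Pursuer) has q→r.
A3: add {o} — o (Pursuer) has o→q.
A3 = all vertices. Fixed point.
o enters the attractor at level 3, so Pursuer can force the target in 3 moves from there.

3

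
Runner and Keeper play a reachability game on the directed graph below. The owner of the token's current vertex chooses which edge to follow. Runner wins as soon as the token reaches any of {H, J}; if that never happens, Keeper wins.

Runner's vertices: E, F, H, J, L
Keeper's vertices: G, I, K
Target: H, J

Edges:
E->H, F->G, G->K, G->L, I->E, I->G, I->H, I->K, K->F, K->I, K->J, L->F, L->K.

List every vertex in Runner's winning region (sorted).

E, H, J

A0 = {H, J}
A1: add {E} — E (Runner) has E→H.
A2 = A1; e.g. F (Runner) has no edge into A1. Fixed point.
Runner's winning region = {E, H, J}.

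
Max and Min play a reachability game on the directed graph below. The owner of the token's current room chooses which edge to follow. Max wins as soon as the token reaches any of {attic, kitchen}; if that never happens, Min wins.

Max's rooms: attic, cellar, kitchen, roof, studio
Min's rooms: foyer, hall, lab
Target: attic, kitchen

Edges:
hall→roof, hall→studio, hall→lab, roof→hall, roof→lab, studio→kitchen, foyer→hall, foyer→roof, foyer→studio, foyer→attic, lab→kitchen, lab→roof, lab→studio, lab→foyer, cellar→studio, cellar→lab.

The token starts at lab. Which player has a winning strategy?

Min

A0 = {attic, kitchen}
A1: add {studio} — studio (Max) has studio→kitchen.
A2: add {cellar} — cellar (Max) has cellar→studio.
A3 = A2; e.g. hall (Min) can still go to roof. Fixed point.
lab never enters the attractor, so Min can avoid the target forever.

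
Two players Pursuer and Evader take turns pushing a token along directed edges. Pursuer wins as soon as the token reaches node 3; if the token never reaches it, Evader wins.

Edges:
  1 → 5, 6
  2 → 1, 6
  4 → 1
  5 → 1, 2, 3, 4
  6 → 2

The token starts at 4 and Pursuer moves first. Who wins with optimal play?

Track states (vertex, player-to-move).
A0 = {(3,Pursuer), (3,Evader)}
A1: add {(5,Pursuer)}.
A2 = A1; e.g. (1,Pursuer) stays out. (4,Pursuer) never enters ⇒ Evader avoids the target.

Evader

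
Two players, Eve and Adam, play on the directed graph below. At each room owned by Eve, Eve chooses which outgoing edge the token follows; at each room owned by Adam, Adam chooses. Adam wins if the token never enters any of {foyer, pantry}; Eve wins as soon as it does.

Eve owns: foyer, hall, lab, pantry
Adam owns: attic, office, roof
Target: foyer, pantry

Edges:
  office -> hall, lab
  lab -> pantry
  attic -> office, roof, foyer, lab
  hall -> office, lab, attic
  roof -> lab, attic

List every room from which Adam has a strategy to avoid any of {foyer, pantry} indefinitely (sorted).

attic, roof

A0 = {foyer, pantry}
A1: add {lab} — lab (Eve) has lab→pantry.
A2: add {hall} — hall (Eve) has hall→lab.
A3: add {office} — office (Adam): all of {hall, lab} already in.
A4 = A3; e.g. roof (Adam) can still go to attic. Fixed point.
Eve's attractor = {foyer, hall, lab, office, pantry}; Adam avoids the target exactly from the complement.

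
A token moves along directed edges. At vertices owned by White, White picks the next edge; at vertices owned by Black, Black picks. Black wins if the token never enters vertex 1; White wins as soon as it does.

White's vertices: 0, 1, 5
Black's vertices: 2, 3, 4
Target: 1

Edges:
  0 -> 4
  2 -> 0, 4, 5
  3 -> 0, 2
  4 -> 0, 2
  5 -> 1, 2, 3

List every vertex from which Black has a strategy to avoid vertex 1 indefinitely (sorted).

0, 2, 3, 4

A0 = {1}
A1: add {5} — 5 (White) has 5→1.
A2 = A1; e.g. 0 (White) has no edge into A1. Fixed point.
White's attractor = {1, 5}; Black avoids the target exactly from the complement.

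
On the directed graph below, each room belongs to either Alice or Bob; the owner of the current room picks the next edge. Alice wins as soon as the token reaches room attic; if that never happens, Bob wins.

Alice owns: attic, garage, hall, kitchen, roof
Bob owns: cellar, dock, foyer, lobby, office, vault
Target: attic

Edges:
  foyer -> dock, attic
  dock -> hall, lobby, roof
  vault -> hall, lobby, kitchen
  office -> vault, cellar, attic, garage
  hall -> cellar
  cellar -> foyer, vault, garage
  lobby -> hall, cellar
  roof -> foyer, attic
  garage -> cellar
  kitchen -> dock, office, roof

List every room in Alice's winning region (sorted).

A0 = {attic}
A1: add {roof} — roof (Alice) has roof→attic.
A2: add {kitchen} — kitchen (Alice) has kitchen→roof.
A3 = A2; e.g. foyer (Bob) can still go to dock. Fixed point.
Alice's winning region = {attic, kitchen, roof}.

attic, kitchen, roof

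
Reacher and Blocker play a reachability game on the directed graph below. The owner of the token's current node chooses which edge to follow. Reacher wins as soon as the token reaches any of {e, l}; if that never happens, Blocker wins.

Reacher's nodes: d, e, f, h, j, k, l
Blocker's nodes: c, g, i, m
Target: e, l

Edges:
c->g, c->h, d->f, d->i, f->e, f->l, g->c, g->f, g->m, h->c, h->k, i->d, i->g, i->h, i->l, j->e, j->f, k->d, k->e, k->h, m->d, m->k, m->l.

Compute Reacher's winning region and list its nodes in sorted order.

d, e, f, h, j, k, l, m

A0 = {e, l}
A1: add {f, j, k} — f (Reacher) has f→e; j (Reacher) has j→e; k (Reacher) has k→e.
A2: add {d, h} — d (Reacher) has d→f; h (Reacher) has h→k.
A3: add {m} — m (Blocker): all of {d, k, l} already in.
A4 = A3; e.g. c (Blocker) can still go to g. Fixed point.
Reacher's winning region = {d, e, f, h, j, k, l, m}.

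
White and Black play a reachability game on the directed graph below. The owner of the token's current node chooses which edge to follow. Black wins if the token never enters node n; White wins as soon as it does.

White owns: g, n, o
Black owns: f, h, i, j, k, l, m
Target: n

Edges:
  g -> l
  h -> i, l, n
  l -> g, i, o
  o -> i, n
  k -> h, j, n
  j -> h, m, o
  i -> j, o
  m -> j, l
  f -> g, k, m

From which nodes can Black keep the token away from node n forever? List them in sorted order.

f, g, h, i, j, k, l, m

A0 = {n}
A1: add {o} — o (White) has o→n.
A2 = A1; e.g. f (Black) can still go to g. Fixed point.
White's attractor = {n, o}; Black avoids the target exactly from the complement.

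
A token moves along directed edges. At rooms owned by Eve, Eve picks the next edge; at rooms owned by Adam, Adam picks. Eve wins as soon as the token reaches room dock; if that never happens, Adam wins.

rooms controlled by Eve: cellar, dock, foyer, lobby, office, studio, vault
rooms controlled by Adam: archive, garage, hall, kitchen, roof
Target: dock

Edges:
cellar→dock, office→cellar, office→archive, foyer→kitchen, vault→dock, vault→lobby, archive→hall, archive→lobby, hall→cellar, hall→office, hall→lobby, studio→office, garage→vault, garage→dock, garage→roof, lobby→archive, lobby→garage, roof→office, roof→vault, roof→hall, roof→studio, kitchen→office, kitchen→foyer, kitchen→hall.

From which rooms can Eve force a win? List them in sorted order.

cellar, dock, office, studio, vault

A0 = {dock}
A1: add {cellar, vault} — cellar (Eve) has cellar→dock; vault (Eve) has vault→dock.
A2: add {office} — office (Eve) has office→cellar.
A3: add {studio} — studio (Eve) has studio→office.
A4 = A3; e.g. foyer (Eve) has no edge into A3. Fixed point.
Eve's winning region = {cellar, dock, office, studio, vault}.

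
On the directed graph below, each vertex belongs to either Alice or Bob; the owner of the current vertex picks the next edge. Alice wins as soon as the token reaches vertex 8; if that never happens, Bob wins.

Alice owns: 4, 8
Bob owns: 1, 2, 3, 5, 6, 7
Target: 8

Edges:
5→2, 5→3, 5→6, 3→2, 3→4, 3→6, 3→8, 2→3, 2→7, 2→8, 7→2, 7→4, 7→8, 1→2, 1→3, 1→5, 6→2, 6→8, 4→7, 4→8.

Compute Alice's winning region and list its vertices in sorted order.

4, 8

A0 = {8}
A1: add {4} — 4 (Alice) has 4→8.
A2 = A1; e.g. 1 (Bob) can still go to 2. Fixed point.
Alice's winning region = {4, 8}.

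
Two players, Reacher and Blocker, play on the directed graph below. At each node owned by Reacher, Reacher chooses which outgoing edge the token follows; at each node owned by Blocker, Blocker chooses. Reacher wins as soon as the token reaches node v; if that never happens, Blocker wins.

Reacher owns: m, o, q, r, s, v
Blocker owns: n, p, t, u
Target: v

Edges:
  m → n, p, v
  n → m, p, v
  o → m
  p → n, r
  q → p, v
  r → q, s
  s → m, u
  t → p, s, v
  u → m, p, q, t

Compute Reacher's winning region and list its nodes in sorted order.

m, o, q, r, s, v

A0 = {v}
A1: add {m, q} — m (Reacher) has m→v; q (Reacher) has q→v.
A2: add {o, r, s} — o (Reacher) has o→m; r (Reacher) has r→q; s (Reacher) has s→m.
A3 = A2; e.g. n (Blocker) can still go to p. Fixed point.
Reacher's winning region = {m, o, q, r, s, v}.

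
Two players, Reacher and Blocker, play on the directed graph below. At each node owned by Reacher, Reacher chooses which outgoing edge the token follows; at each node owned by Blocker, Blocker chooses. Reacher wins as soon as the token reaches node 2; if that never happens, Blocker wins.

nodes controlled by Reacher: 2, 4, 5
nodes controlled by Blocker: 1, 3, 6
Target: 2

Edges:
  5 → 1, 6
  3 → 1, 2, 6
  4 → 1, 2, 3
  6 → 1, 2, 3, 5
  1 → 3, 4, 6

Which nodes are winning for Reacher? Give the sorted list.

A0 = {2}
A1: add {4} — 4 (Reacher) has 4→2.
A2 = A1; e.g. 1 (Blocker) can still go to 3. Fixed point.
Reacher's winning region = {2, 4}.

2, 4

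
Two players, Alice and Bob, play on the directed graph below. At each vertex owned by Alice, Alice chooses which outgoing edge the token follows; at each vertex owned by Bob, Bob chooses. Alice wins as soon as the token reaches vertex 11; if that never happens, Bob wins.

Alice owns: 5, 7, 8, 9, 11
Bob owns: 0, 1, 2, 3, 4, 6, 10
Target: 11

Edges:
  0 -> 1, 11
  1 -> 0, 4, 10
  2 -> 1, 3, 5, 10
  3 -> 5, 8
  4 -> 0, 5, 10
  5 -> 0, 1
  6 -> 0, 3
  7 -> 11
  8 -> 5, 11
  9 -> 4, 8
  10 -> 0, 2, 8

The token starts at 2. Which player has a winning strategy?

Bob

A0 = {11}
A1: add {7, 8} — 7 (Alice) has 7→11; 8 (Alice) has 8→11.
A2: add {9} — 9 (Alice) has 9→8.
A3 = A2; e.g. 0 (Bob) can still go to 1. Fixed point.
2 never enters the attractor, so Bob can avoid the target forever.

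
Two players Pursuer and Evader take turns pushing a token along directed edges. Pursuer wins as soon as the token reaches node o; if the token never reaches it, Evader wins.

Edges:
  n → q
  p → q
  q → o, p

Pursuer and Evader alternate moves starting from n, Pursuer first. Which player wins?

Evader

Track states (vertex, player-to-move).
A0 = {(o,Pursuer), (o,Evader)}
A1: add {(q,Pursuer)}.
A2: add {(n,Evader), (p,Evader)}.
A3 = A2; e.g. (n,Pursuer) stays out. (n,Pursuer) never enters ⇒ Evader avoids the target.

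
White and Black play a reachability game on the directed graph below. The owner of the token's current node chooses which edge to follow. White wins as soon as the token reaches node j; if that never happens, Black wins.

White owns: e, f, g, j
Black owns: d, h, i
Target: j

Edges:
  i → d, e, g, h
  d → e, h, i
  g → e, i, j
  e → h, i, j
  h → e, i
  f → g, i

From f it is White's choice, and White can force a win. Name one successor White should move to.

A0 = {j}
A1: add {e, g} — e (White) has e→j; g (White) has g→j.
A2: add {f} — f (White) has f→g.
A3 = A2; e.g. d (Black) can still go to h. Fixed point.
From f, successor g is in the attractor (rank 1); the other successor i is not.

g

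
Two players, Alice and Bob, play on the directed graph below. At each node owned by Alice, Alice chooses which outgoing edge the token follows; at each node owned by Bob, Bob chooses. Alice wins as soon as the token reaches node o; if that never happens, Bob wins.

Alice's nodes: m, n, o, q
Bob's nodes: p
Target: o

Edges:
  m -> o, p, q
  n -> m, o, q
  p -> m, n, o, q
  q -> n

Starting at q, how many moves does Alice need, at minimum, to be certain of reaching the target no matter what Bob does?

A0 = {o}
A1: add {m, n} — m (Alice) has m→o; n (Alice) has n→o.
A2: add {q} — q (Alice) has q→n.
q enters the attractor at level 2, so Alice can force the target in 2 moves from there.

2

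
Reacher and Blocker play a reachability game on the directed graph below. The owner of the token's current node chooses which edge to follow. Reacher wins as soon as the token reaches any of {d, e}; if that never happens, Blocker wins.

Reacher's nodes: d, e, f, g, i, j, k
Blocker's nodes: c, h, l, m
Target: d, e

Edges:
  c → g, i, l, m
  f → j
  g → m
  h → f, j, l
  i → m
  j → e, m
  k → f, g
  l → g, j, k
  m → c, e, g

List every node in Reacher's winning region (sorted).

d, e, f, j, k

A0 = {d, e}
A1: add {j} — j (Reacher) has j→e.
A2: add {f} — f (Reacher) has f→j.
A3: add {k} — k (Reacher) has k→f.
A4 = A3; e.g. c (Blocker) can still go to g. Fixed point.
Reacher's winning region = {d, e, f, j, k}.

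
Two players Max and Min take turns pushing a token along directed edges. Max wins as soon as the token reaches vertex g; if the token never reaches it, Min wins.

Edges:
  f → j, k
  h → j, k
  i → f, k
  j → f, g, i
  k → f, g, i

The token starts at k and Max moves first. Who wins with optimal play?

Track states (vertex, player-to-move).
A0 = {(g,Max), (g,Min)}
A1: add {(j,Max), (k,Max)}.
(k,Max) ∈ A1 ⇒ Max forces the target.

Max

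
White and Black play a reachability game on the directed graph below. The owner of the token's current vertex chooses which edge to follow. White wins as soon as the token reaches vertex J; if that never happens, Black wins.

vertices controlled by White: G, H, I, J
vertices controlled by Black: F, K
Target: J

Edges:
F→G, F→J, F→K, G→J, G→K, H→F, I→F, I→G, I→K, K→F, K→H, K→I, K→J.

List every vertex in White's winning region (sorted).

A0 = {J}
A1: add {G} — G (White) has G→J.
A2: add {I} — I (White) has I→G.
A3 = A2; e.g. F (Black) can still go to K. Fixed point.
White's winning region = {G, I, J}.

G, I, J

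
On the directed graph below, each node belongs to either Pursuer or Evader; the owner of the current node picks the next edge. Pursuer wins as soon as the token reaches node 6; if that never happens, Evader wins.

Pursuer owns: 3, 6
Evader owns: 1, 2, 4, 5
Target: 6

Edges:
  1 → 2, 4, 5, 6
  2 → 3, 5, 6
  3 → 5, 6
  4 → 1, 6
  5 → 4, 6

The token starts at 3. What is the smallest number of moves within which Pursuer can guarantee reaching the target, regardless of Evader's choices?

1

A0 = {6}
A1: add {3} — 3 (Pursuer) has 3→6.
A2 = A1; e.g. 1 (Evader) can still go to 2. Fixed point.
3 enters the attractor at level 1, so Pursuer can force the target in 1 move from there.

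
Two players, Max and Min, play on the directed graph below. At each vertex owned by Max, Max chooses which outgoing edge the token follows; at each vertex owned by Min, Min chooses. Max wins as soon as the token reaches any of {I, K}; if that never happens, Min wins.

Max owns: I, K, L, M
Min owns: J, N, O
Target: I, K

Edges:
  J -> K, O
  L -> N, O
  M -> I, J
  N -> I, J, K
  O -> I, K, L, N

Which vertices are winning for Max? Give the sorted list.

A0 = {I, K}
A1: add {M} — M (Max) has M→I.
A2 = A1; e.g. J (Min) can still go to O. Fixed point.
Max's winning region = {I, K, M}.

I, K, M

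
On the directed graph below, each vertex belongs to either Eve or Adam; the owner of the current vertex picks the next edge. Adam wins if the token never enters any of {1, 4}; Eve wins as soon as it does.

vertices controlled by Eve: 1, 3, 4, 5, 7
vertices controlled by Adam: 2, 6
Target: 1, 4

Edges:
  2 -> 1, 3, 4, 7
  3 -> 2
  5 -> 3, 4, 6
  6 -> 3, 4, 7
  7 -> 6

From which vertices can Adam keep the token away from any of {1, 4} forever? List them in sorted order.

A0 = {1, 4}
A1: add {5} — 5 (Eve) has 5→4.
A2 = A1; e.g. 2 (Adam) can still go to 3. Fixed point.
Eve's attractor = {1, 4, 5}; Adam avoids the target exactly from the complement.

2, 3, 6, 7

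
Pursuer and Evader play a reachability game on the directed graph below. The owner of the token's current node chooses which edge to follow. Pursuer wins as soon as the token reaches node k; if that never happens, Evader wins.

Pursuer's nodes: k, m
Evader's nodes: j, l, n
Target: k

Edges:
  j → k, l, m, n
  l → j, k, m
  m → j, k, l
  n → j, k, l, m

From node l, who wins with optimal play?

Evader

A0 = {k}
A1: add {m} — m (Pursuer) has m→k.
A2 = A1; e.g. j (Evader) can still go to l. Fixed point.
l never enters the attractor, so Evader can avoid the target forever.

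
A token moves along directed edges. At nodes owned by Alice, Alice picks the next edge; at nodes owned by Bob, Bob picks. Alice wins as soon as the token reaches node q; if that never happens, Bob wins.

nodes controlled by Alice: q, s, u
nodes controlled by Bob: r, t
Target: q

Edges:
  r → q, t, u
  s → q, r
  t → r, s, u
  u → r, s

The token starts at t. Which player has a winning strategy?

A0 = {q}
A1: add {s} — s (Alice) has s→q.
A2: add {u} — u (Alice) has u→s.
A3 = A2; e.g. r (Bob) can still go to t. Fixed point.
t never enters the attractor, so Bob can avoid the target forever.

Bob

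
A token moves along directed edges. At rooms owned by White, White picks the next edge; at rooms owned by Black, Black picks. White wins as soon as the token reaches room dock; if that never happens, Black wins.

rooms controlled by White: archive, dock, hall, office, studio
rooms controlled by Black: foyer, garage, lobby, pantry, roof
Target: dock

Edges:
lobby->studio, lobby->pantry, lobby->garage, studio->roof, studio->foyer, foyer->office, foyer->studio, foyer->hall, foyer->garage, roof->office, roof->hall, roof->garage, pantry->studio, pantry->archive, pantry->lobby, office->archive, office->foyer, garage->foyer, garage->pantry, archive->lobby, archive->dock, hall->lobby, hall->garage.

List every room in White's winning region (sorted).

archive, dock, office

A0 = {dock}
A1: add {archive} — archive (White) has archive→dock.
A2: add {office} — office (White) has office→archive.
A3 = A2; e.g. studio (White) has no edge into A2. Fixed point.
White's winning region = {archive, dock, office}.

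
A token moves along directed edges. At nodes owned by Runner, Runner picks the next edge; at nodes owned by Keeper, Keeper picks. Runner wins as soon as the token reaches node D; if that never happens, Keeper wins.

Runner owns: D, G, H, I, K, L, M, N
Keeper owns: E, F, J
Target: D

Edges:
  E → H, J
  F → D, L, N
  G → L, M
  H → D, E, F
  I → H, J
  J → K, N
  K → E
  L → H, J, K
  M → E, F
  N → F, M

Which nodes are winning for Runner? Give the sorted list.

A0 = {D}
A1: add {H} — H (Runner) has H→D.
A2: add {I, L} — I (Runner) has I→H; L (Runner) has L→H.
A3: add {G} — G (Runner) has G→L.
A4 = A3; e.g. E (Keeper) can still go to J. Fixed point.
Runner's winning region = {D, G, H, I, L}.

D, G, H, I, L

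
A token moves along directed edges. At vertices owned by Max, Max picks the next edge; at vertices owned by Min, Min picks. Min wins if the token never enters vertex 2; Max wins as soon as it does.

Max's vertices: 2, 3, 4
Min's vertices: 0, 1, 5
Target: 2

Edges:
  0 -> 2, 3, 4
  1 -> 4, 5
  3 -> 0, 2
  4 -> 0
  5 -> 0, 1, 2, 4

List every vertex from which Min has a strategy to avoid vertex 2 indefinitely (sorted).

0, 1, 4, 5

A0 = {2}
A1: add {3} — 3 (Max) has 3→2.
A2 = A1; e.g. 0 (Min) can still go to 4. Fixed point.
Max's attractor = {2, 3}; Min avoids the target exactly from the complement.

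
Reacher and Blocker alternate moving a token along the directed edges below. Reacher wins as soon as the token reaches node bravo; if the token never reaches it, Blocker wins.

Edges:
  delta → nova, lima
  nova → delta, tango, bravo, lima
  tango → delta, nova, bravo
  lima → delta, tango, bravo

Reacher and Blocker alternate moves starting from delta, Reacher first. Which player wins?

Blocker

Track states (vertex, player-to-move).
A0 = {(bravo,Reacher), (bravo,Blocker)}
A1: add {(nova,Reacher), (tango,Reacher), (lima,Reacher)}.
A2: add {(delta,Blocker)}.
A3 = A2; e.g. (delta,Reacher) stays out. (delta,Reacher) never enters ⇒ Blocker avoids the target.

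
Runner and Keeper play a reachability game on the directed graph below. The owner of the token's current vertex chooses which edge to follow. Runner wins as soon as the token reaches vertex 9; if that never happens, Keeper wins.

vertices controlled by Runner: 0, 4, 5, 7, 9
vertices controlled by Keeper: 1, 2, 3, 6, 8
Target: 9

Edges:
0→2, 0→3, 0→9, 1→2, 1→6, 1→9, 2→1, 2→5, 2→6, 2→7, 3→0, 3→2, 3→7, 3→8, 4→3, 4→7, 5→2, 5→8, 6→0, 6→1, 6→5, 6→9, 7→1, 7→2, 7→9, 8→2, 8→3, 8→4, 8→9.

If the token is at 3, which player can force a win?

Keeper

A0 = {9}
A1: add {0, 7} — 0 (Runner) has 0→9; 7 (Runner) has 7→9.
A2: add {4} — 4 (Runner) has 4→7.
A3 = A2; e.g. 1 (Keeper) can still go to 2. Fixed point.
3 never enters the attractor, so Keeper can avoid the target forever.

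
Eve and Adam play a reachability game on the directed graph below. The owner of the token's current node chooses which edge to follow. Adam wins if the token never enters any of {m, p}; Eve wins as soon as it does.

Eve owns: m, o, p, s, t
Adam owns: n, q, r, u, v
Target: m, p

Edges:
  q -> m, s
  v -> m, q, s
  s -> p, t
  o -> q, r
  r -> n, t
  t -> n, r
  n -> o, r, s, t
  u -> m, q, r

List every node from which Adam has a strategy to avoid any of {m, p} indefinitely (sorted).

A0 = {m, p}
A1: add {s} — s (Eve) has s→p.
A2: add {q} — q (Adam): all of {m, s} already in.
A3: add {o, v} — o (Eve) has o→q; v (Adam): all of {m, q, s} already in.
A4 = A3; e.g. n (Adam) can still go to r. Fixed point.
Eve's attractor = {m, o, p, q, s, v}; Adam avoids the target exactly from the complement.

n, r, t, u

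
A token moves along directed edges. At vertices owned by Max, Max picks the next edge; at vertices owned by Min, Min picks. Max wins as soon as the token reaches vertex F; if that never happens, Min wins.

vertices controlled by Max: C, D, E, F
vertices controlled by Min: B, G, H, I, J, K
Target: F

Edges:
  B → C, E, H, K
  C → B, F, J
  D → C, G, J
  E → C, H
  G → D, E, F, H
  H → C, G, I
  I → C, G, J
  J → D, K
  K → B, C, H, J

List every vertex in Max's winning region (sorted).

C, D, E, F

A0 = {F}
A1: add {C} — C (Max) has C→F.
A2: add {D, E} — D (Max) has D→C; E (Max) has E→C.
A3 = A2; e.g. B (Min) can still go to H. Fixed point.
Max's winning region = {C, D, E, F}.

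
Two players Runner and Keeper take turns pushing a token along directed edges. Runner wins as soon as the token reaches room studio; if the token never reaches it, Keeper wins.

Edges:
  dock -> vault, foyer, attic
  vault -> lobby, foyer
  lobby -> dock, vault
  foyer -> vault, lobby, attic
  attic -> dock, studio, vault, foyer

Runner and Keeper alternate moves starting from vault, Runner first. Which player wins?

Keeper

Track states (vertex, player-to-move).
A0 = {(studio,Runner), (studio,Keeper)}
A1: add {(attic,Runner)}.
A2 = A1; e.g. (dock,Runner) stays out. (vault,Runner) never enters ⇒ Keeper avoids the target.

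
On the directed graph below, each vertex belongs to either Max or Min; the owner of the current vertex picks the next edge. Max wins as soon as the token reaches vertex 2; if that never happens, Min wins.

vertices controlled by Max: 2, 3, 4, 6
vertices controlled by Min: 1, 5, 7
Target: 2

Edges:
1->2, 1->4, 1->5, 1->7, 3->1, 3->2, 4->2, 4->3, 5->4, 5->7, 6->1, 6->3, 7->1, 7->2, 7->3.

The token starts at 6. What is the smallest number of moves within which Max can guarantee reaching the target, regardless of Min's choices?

2

A0 = {2}
A1: add {3, 4} — 3 (Max) has 3→2; 4 (Max) has 4→2.
A2: add {6} — 6 (Max) has 6→3.
A3 = A2; e.g. 1 (Min) can still go to 5. Fixed point.
6 enters the attractor at level 2, so Max can force the target in 2 moves from there.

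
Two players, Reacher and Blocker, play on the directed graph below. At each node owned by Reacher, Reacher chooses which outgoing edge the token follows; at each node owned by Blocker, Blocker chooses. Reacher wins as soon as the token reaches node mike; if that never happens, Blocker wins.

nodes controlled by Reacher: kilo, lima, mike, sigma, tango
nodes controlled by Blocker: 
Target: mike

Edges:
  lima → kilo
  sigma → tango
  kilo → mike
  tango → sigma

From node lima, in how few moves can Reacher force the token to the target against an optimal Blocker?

2

A0 = {mike}
A1: add {kilo} — kilo (Reacher) has kilo→mike.
A2: add {lima} — lima (Reacher) has lima→kilo.
A3 = A2; e.g. sigma (Reacher) has no edge into A2. Fixed point.
lima enters the attractor at level 2, so Reacher can force the target in 2 moves from there.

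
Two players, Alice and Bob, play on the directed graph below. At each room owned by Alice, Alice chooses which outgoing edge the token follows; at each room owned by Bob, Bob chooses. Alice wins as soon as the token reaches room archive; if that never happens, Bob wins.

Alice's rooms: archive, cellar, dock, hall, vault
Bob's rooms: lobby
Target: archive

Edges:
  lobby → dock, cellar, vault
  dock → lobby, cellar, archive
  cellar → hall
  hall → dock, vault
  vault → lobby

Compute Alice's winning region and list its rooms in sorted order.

archive, cellar, dock, hall

A0 = {archive}
A1: add {dock} — dock (Alice) has dock→archive.
A2: add {hall} — hall (Alice) has hall→dock.
A3: add {cellar} — cellar (Alice) has cellar→hall.
A4 = A3; e.g. lobby (Bob) can still go to vault. Fixed point.
Alice's winning region = {archive, cellar, dock, hall}.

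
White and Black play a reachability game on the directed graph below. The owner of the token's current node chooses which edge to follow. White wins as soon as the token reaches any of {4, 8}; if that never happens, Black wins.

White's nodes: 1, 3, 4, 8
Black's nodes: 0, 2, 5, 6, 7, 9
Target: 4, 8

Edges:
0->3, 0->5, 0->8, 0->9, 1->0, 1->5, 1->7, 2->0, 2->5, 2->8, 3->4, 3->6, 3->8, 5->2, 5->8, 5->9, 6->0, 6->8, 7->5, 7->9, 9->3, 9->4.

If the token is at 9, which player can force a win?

A0 = {4, 8}
A1: add {3} — 3 (White) has 3→4.
A2: add {9} — 9 (Black): all of {3, 4} already in.
A3 = A2; e.g. 0 (Black) can still go to 5. Fixed point.
9 ∈ A2, so White can force the target.

White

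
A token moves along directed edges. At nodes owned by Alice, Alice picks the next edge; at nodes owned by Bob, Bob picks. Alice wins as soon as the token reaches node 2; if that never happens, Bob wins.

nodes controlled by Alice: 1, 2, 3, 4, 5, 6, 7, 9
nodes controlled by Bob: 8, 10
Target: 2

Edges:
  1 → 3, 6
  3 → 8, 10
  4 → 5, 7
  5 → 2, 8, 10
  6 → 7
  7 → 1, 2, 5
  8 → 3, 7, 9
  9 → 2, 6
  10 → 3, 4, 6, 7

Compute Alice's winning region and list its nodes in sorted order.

A0 = {2}
A1: add {5, 7, 9} — 5 (Alice) has 5→2; 7 (Alice) has 7→2; 9 (Alice) has 9→2.
A2: add {4, 6} — 4 (Alice) has 4→5; 6 (Alice) has 6→7.
A3: add {1} — 1 (Alice) has 1→6.
A4 = A3; e.g. 3 (Alice) has no edge into A3. Fixed point.
Alice's winning region = {1, 2, 4, 5, 6, 7, 9}.

1, 2, 4, 5, 6, 7, 9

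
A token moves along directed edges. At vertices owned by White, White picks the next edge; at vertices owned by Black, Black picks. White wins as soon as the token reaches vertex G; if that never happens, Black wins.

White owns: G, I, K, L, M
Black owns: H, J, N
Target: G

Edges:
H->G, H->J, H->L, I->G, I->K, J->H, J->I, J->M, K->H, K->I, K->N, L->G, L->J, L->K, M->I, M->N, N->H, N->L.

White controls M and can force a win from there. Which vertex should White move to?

I

A0 = {G}
A1: add {I, L} — I (White) has I→G; L (White) has L→G.
A2: add {K, M} — K (White) has K→I; M (White) has M→I.
A3 = A2; e.g. H (Black) can still go to J. Fixed point.
From M, successor I is in the attractor (rank 1); the other successor N is not.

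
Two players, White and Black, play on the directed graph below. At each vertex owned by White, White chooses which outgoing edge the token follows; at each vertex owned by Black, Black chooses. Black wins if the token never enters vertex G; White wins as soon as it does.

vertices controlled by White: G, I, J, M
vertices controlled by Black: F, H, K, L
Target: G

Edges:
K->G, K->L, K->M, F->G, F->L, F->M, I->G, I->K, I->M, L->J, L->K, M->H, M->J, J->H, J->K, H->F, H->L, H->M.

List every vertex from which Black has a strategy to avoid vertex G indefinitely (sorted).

F, H, J, K, L, M

A0 = {G}
A1: add {I} — I (White) has I→G.
A2 = A1; e.g. F (Black) can still go to L. Fixed point.
White's attractor = {G, I}; Black avoids the target exactly from the complement.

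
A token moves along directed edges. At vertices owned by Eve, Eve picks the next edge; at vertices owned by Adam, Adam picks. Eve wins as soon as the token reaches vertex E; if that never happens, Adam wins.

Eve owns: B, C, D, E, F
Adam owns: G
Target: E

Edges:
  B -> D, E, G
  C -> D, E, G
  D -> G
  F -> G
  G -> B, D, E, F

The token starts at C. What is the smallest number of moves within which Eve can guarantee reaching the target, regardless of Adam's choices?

1

A0 = {E}
A1: add {B, C} — B (Eve) has B→E; C (Eve) has C→E.
A2 = A1; e.g. D (Eve) has no edge into A1. Fixed point.
C enters the attractor at level 1, so Eve can force the target in 1 move from there.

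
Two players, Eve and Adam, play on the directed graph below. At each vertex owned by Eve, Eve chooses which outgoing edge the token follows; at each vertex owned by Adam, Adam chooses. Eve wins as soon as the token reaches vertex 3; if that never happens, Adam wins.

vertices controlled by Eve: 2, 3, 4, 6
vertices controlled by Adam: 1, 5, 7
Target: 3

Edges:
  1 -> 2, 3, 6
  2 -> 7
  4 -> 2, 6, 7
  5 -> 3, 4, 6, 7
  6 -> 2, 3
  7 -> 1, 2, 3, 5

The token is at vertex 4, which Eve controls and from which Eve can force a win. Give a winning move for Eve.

A0 = {3}
A1: add {6} — 6 (Eve) has 6→3.
A2: add {4} — 4 (Eve) has 4→6.
A3 = A2; e.g. 1 (Adam) can still go to 2. Fixed point.
From 4, successor 6 is in the attractor (rank 1); the other successors 2, 7 are not.

6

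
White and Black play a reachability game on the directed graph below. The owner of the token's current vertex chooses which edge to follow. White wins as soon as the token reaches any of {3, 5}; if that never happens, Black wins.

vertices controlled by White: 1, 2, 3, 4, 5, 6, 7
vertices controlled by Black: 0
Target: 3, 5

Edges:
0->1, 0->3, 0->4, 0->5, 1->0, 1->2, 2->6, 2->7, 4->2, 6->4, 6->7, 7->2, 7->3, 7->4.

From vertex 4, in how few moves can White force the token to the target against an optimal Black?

3

A0 = {3, 5}
A1: add {7} — 7 (White) has 7→3.
A2: add {2, 6} — 2 (White) has 2→7; 6 (White) has 6→7.
A3: add {1, 4} — 1 (White) has 1→2; 4 (White) has 4→2.
4 enters the attractor at level 3, so White can force the target in 3 moves from there.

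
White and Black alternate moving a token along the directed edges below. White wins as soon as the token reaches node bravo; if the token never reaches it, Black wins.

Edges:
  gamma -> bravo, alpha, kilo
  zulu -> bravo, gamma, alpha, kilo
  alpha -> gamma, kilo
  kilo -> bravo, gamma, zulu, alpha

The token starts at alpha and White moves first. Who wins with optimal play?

Track states (vertex, player-to-move).
A0 = {(bravo,White), (bravo,Black)}
A1: add {(gamma,White), (zulu,White), (kilo,White)}.
A2: add {(alpha,Black)}.
A3 = A2; e.g. (gamma,Black) stays out. (alpha,White) never enters ⇒ Black avoids the target.

Black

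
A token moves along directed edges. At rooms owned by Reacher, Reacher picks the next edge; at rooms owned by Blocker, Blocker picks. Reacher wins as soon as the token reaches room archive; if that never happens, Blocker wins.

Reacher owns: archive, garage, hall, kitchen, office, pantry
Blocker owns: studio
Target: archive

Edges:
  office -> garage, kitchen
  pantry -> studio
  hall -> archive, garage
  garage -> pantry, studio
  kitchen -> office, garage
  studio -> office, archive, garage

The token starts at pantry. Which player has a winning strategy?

Blocker

A0 = {archive}
A1: add {hall} — hall (Reacher) has hall→archive.
A2 = A1; e.g. office (Reacher) has no edge into A1. Fixed point.
pantry never enters the attractor, so Blocker can avoid the target forever.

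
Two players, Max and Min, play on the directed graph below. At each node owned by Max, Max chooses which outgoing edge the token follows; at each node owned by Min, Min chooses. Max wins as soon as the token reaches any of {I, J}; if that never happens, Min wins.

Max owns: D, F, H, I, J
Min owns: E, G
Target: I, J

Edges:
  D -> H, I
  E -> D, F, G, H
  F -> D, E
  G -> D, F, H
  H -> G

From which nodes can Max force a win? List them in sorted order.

A0 = {I, J}
A1: add {D} — D (Max) has D→I.
A2: add {F} — F (Max) has F→D.
A3 = A2; e.g. E (Min) can still go to G. Fixed point.
Max's winning region = {D, F, I, J}.

D, F, I, J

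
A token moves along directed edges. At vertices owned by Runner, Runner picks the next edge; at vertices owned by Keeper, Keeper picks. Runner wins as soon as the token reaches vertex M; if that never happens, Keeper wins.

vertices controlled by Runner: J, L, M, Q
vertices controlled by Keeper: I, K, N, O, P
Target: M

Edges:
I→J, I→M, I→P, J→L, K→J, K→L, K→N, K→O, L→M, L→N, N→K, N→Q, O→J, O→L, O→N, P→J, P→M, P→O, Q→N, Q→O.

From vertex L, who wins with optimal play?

Runner

A0 = {M}
A1: add {L} — L (Runner) has L→M.
L ∈ A1, so Runner can force the target.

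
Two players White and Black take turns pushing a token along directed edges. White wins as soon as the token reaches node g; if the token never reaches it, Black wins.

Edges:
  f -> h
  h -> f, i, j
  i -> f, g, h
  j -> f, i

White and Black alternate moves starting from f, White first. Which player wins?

Track states (vertex, player-to-move).
A0 = {(g,White), (g,Black)}
A1: add {(i,White)}.
A2 = A1; e.g. (f,White) stays out. (f,White) never enters ⇒ Black avoids the target.

Black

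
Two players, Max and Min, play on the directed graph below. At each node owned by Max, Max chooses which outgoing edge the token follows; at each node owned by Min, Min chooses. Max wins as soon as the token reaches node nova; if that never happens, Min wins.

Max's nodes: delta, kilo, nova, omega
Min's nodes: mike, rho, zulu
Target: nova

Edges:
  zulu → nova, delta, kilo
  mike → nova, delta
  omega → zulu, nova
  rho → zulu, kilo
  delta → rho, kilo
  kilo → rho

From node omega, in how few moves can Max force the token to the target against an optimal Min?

A0 = {nova}
A1: add {omega} — omega (Max) has omega→nova.
A2 = A1; e.g. zulu (Min) can still go to delta. Fixed point.
omega enters the attractor at level 1, so Max can force the target in 1 move from there.

1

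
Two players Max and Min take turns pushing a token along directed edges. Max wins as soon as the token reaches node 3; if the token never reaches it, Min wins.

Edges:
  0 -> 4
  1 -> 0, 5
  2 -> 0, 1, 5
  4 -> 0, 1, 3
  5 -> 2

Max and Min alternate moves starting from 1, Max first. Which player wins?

Track states (vertex, player-to-move).
A0 = {(3,Max), (3,Min)}
A1: add {(4,Max)}.
A2: add {(0,Min)}.
A3: add {(1,Max), (2,Max)}.
(1,Max) ∈ A3 ⇒ Max forces the target.

Max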